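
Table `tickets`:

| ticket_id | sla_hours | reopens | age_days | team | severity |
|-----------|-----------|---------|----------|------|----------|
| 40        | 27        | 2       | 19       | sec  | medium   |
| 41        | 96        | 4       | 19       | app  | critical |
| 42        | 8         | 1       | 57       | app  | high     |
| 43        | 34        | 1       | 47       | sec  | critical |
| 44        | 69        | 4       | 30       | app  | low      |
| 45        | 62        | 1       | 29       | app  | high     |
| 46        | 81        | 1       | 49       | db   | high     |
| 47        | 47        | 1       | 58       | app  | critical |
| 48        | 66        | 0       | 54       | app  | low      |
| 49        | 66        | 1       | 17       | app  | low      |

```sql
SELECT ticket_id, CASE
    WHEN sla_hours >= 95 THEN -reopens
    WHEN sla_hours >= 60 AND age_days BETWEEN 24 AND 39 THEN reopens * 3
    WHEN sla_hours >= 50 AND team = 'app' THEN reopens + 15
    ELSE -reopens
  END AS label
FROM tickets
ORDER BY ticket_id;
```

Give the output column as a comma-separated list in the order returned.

-2, -4, -1, -1, 12, 3, -1, -1, 15, 16

ticket_id=40: ELSE → -2
ticket_id=41: sla_hours >= 95 → -4
ticket_id=42: ELSE → -1
ticket_id=43: ELSE → -1
ticket_id=44: sla_hours >= 60 AND age_days BETWEEN 24 AND 39 → 12
ticket_id=45: sla_hours >= 60 AND age_days BETWEEN 24 AND 39 → 3
ticket_id=46: ELSE → -1
ticket_id=47: ELSE → -1
ticket_id=48: sla_hours >= 50 AND team = 'app' → 15
ticket_id=49: sla_hours >= 50 AND team = 'app' → 16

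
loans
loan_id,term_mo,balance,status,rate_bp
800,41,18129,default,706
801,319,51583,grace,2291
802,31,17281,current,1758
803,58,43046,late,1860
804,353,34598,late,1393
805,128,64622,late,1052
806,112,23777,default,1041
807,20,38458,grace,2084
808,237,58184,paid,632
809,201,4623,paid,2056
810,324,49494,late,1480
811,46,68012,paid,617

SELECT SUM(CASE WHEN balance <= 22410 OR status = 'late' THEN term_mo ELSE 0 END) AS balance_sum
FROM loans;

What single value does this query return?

loan_id=800: ✓ → 41
loan_id=801: ✗
loan_id=802: ✓ → 31
loan_id=803: ✓ → 58
loan_id=804: ✓ → 353
loan_id=805: ✓ → 128
loan_id=806: ✗
loan_id=807: ✗
loan_id=808: ✗
loan_id=809: ✓ → 201
loan_id=810: ✓ → 324
loan_id=811: ✗
balance_sum = 41 + 31 + 58 + 353 + 128 + 201 + 324 = 1136

1136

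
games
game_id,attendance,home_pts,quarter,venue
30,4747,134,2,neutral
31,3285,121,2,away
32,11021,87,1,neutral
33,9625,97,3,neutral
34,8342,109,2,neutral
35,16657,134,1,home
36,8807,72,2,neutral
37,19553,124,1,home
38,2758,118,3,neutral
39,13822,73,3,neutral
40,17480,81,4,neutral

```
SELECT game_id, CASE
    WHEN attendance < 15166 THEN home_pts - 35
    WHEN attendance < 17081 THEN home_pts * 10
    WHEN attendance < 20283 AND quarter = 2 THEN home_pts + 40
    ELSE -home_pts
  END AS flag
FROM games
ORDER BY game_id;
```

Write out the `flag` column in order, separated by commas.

99, 86, 52, 62, 74, 1340, 37, -124, 83, 38, -81

game_id=30: attendance < 15166 → 99
game_id=31: attendance < 15166 → 86
game_id=32: attendance < 15166 → 52
game_id=33: attendance < 15166 → 62
game_id=34: attendance < 15166 → 74
game_id=35: attendance < 17081 → 1340
game_id=36: attendance < 15166 → 37
game_id=37: ELSE → -124
game_id=38: attendance < 15166 → 83
game_id=39: attendance < 15166 → 38
game_id=40: ELSE → -81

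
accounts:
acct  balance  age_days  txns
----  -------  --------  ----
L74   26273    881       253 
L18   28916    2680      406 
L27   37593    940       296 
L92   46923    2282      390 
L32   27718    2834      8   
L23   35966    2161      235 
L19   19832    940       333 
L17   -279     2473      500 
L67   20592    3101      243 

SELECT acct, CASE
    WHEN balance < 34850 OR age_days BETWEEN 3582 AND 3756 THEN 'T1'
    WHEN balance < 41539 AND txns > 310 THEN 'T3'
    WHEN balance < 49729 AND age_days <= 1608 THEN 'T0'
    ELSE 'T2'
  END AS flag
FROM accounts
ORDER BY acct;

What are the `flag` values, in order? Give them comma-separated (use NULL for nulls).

T1, T1, T1, T2, T0, T1, T1, T1, T2

acct=L17: balance < 34850 OR age_days BETWEEN 3582 AND 3756 → T1
acct=L18: balance < 34850 OR age_days BETWEEN 3582 AND 3756 → T1
acct=L19: balance < 34850 OR age_days BETWEEN 3582 AND 3756 → T1
acct=L23: ELSE → T2
acct=L27: balance < 49729 AND age_days <= 1608 → T0
acct=L32: balance < 34850 OR age_days BETWEEN 3582 AND 3756 → T1
acct=L67: balance < 34850 OR age_days BETWEEN 3582 AND 3756 → T1
acct=L74: balance < 34850 OR age_days BETWEEN 3582 AND 3756 → T1
acct=L92: ELSE → T2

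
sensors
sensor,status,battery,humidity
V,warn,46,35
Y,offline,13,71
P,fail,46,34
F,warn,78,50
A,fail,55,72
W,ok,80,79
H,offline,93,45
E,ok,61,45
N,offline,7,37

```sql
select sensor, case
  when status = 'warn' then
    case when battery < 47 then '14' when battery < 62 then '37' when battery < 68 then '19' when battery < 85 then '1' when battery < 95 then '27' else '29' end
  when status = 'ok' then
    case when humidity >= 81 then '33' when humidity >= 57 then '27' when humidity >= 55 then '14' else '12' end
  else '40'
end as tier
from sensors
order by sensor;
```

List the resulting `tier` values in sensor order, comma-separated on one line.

40, 12, 1, 40, 40, 40, 14, 27, 40

sensor=A: status='fail' → outer ELSE → 40
sensor=E: status='ok' → inner[ELSE] → 12
sensor=F: status='warn' → inner[battery < 85] → 1
sensor=H: status='offline' → outer ELSE → 40
sensor=N: status='offline' → outer ELSE → 40
sensor=P: status='fail' → outer ELSE → 40
sensor=V: status='warn' → inner[battery < 47] → 14
sensor=W: status='ok' → inner[humidity >= 57] → 27
sensor=Y: status='offline' → outer ELSE → 40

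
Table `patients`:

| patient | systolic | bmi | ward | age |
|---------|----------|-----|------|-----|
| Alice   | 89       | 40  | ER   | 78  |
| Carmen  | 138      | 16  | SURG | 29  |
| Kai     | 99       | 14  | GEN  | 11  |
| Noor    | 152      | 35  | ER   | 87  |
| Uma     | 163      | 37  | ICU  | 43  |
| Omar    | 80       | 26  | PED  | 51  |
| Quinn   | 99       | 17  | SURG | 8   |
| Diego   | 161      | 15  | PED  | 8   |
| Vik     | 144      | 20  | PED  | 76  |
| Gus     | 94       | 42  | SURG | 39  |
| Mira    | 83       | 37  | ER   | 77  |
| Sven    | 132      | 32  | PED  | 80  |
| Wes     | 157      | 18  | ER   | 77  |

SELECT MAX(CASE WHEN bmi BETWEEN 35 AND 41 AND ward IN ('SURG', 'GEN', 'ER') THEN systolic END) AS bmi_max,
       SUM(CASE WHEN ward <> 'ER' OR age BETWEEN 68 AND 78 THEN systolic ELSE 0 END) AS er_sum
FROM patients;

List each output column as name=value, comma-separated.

bmi_max=152, er_sum=1439

[bmi_max: bmi BETWEEN 35 AND 41 AND ward IN ('SURG', 'GEN', 'ER')]
patient=Alice: ✓ → 89
patient=Carmen: ✗
patient=Kai: ✗
patient=Noor: ✓ → 152
patient=Uma: ✗
patient=Omar: ✗
patient=Quinn: ✗
patient=Diego: ✗
patient=Vik: ✗
patient=Gus: ✗
patient=Mira: ✓ → 83
patient=Sven: ✗
patient=Wes: ✗
bmi_max = MAX(89, 152, 83) = 152
—
[er_sum: ward <> 'ER' OR age BETWEEN 68 AND 78]
patient=Alice: ✓ → 89
patient=Carmen: ✓ → 138
patient=Kai: ✓ → 99
patient=Noor: ✗
patient=Uma: ✓ → 163
patient=Omar: ✓ → 80
patient=Quinn: ✓ → 99
patient=Diego: ✓ → 161
patient=Vik: ✓ → 144
patient=Gus: ✓ → 94
patient=Mira: ✓ → 83
patient=Sven: ✓ → 132
patient=Wes: ✓ → 157
er_sum = 89 + 138 + 99 + 163 + 80 + 99 + 161 + 144 + 94 + 83 + 132 + 157 = 1439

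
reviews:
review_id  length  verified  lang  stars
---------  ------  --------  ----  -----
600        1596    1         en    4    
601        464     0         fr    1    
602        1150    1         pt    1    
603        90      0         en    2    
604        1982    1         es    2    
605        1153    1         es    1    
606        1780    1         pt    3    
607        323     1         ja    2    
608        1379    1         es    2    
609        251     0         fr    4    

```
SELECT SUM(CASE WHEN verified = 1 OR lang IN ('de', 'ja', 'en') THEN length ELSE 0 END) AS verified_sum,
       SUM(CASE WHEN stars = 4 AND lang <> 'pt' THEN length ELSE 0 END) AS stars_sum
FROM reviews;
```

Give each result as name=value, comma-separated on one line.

verified_sum=9453, stars_sum=1847

[verified_sum: verified = 1 OR lang IN ('de', 'ja', 'en')]
review_id=600: ✓ → 1596
review_id=601: ✗
review_id=602: ✓ → 1150
review_id=603: ✓ → 90
review_id=604: ✓ → 1982
review_id=605: ✓ → 1153
review_id=606: ✓ → 1780
review_id=607: ✓ → 323
review_id=608: ✓ → 1379
review_id=609: ✗
verified_sum = 1596 + 1150 + 90 + 1982 + 1153 + 1780 + 323 + 1379 = 9453
—
[stars_sum: stars = 4 AND lang <> 'pt']
review_id=600: ✓ → 1596
review_id=601: ✗
review_id=602: ✗
review_id=603: ✗
review_id=604: ✗
review_id=605: ✗
review_id=606: ✗
review_id=607: ✗
review_id=608: ✗
review_id=609: ✓ → 251
stars_sum = 1596 + 251 = 1847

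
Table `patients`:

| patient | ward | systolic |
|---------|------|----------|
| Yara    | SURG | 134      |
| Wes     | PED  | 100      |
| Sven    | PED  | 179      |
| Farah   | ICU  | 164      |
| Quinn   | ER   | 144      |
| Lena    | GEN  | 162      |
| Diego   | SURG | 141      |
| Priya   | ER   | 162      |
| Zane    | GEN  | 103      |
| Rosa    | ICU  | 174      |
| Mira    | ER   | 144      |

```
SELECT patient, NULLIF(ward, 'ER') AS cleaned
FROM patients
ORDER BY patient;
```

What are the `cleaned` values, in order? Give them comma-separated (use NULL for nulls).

patient=Diego: ward=SURG vs ER: differ → SURG
patient=Farah: ward=ICU vs ER: differ → ICU
patient=Lena: ward=GEN vs ER: differ → GEN
patient=Mira: ward=ER vs ER: equal → NULL
patient=Priya: ward=ER vs ER: equal → NULL
patient=Quinn: ward=ER vs ER: equal → NULL
patient=Rosa: ward=ICU vs ER: differ → ICU
patient=Sven: ward=PED vs ER: differ → PED
patient=Wes: ward=PED vs ER: differ → PED
patient=Yara: ward=SURG vs ER: differ → SURG
patient=Zane: ward=GEN vs ER: differ → GEN

SURG, ICU, GEN, NULL, NULL, NULL, ICU, PED, PED, SURG, GEN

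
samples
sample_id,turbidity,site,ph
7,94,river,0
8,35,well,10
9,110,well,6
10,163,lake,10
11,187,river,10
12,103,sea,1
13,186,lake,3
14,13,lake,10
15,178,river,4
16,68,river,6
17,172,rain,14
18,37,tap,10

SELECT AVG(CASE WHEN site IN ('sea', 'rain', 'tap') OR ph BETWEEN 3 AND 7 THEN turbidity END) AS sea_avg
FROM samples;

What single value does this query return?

sample_id=7: ✗
sample_id=8: ✗
sample_id=9: ✓ → 110
sample_id=10: ✗
sample_id=11: ✗
sample_id=12: ✓ → 103
sample_id=13: ✓ → 186
sample_id=14: ✗
sample_id=15: ✓ → 178
sample_id=16: ✓ → 68
sample_id=17: ✓ → 172
sample_id=18: ✓ → 37
sea_avg = (110 + 103 + 186 + 178 + 68 + 172 + 37) / 7 = 122

122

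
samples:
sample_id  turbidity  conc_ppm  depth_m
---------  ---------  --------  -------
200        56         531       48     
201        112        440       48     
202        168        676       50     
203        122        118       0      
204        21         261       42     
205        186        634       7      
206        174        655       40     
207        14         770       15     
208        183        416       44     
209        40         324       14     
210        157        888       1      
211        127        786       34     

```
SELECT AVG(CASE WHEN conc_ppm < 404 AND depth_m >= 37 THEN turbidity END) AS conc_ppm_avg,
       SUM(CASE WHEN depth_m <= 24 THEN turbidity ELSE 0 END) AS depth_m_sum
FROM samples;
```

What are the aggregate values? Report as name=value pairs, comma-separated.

[conc_ppm_avg: conc_ppm < 404 AND depth_m >= 37]
sample_id=200: ✗
sample_id=201: ✗
sample_id=202: ✗
sample_id=203: ✗
sample_id=204: ✓ → 21
sample_id=205: ✗
sample_id=206: ✗
sample_id=207: ✗
sample_id=208: ✗
sample_id=209: ✗
sample_id=210: ✗
sample_id=211: ✗
conc_ppm_avg = 21
—
[depth_m_sum: depth_m <= 24]
sample_id=200: ✗
sample_id=201: ✗
sample_id=202: ✗
sample_id=203: ✓ → 122
sample_id=204: ✗
sample_id=205: ✓ → 186
sample_id=206: ✗
sample_id=207: ✓ → 14
sample_id=208: ✗
sample_id=209: ✓ → 40
sample_id=210: ✓ → 157
sample_id=211: ✗
depth_m_sum = 122 + 186 + 14 + 40 + 157 = 519

conc_ppm_avg=21, depth_m_sum=519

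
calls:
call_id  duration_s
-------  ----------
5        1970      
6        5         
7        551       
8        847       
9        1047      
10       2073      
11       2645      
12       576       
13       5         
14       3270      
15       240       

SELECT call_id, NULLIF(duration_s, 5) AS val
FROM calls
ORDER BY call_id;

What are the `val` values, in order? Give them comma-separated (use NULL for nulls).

1970, NULL, 551, 847, 1047, 2073, 2645, 576, NULL, 3270, 240

call_id=5: duration_s=1970 vs 5: differ → 1970
call_id=6: duration_s=5 vs 5: equal → NULL
call_id=7: duration_s=551 vs 5: differ → 551
call_id=8: duration_s=847 vs 5: differ → 847
call_id=9: duration_s=1047 vs 5: differ → 1047
call_id=10: duration_s=2073 vs 5: differ → 2073
call_id=11: duration_s=2645 vs 5: differ → 2645
call_id=12: duration_s=576 vs 5: differ → 576
call_id=13: duration_s=5 vs 5: equal → NULL
call_id=14: duration_s=3270 vs 5: differ → 3270
call_id=15: duration_s=240 vs 5: differ → 240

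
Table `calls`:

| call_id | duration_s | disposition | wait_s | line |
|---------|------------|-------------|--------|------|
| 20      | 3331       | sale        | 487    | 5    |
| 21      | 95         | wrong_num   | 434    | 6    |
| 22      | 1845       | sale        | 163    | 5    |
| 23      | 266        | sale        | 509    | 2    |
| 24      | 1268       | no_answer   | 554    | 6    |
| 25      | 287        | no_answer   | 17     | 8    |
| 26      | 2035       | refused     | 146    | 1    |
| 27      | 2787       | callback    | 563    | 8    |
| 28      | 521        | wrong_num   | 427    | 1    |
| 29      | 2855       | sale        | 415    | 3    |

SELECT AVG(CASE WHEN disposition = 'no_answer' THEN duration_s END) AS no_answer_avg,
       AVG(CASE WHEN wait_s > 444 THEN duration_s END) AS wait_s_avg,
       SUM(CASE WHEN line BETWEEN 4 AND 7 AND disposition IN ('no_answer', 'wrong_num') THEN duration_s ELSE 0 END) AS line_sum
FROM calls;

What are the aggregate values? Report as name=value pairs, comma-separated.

no_answer_avg=777.5, wait_s_avg=1913, line_sum=1363

[no_answer_avg: disposition = 'no_answer']
call_id=20: ✗
call_id=21: ✗
call_id=22: ✗
call_id=23: ✗
call_id=24: ✓ → 1268
call_id=25: ✓ → 287
call_id=26: ✗
call_id=27: ✗
call_id=28: ✗
call_id=29: ✗
no_answer_avg = (1268 + 287) / 2 = 777.5
—
[wait_s_avg: wait_s > 444]
call_id=20: ✓ → 3331
call_id=21: ✗
call_id=22: ✗
call_id=23: ✓ → 266
call_id=24: ✓ → 1268
call_id=25: ✗
call_id=26: ✗
call_id=27: ✓ → 2787
call_id=28: ✗
call_id=29: ✗
wait_s_avg = (3331 + 266 + 1268 + 2787) / 4 = 1913
—
[line_sum: line BETWEEN 4 AND 7 AND disposition IN ('no_answer', 'wrong_num')]
call_id=20: ✗
call_id=21: ✓ → 95
call_id=22: ✗
call_id=23: ✗
call_id=24: ✓ → 1268
call_id=25: ✗
call_id=26: ✗
call_id=27: ✗
call_id=28: ✗
call_id=29: ✗
line_sum = 95 + 1268 = 1363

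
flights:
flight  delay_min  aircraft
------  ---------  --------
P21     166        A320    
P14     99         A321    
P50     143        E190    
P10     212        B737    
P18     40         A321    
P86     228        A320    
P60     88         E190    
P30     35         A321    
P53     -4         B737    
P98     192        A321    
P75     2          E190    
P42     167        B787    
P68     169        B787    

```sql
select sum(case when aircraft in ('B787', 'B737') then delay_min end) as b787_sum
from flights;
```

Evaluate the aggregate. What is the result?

flight=P21: ✗
flight=P14: ✗
flight=P50: ✗
flight=P10: ✓ → 212
flight=P18: ✗
flight=P86: ✗
flight=P60: ✗
flight=P30: ✗
flight=P53: ✓ → -4
flight=P98: ✗
flight=P75: ✗
flight=P42: ✓ → 167
flight=P68: ✓ → 169
b787_sum = 212 + -4 + 167 + 169 = 544

544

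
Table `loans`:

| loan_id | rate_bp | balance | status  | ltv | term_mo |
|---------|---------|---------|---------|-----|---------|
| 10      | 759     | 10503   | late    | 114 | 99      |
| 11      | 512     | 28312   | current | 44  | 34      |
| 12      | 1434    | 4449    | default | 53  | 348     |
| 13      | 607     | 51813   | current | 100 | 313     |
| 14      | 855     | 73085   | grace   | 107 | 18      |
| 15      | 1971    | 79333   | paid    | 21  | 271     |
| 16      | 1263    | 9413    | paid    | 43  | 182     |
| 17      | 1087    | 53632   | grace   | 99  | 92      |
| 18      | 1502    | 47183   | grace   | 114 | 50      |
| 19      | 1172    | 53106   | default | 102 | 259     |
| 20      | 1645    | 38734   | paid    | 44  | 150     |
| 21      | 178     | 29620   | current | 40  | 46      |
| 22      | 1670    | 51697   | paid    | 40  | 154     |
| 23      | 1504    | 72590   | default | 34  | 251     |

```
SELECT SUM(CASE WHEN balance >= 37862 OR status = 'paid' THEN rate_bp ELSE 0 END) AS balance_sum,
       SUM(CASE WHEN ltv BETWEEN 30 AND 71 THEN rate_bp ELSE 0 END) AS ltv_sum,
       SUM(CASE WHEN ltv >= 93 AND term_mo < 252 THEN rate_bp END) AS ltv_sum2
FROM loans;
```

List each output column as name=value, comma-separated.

[balance_sum: balance >= 37862 OR status = 'paid']
loan_id=10: ✗
loan_id=11: ✗
loan_id=12: ✗
loan_id=13: ✓ → 607
loan_id=14: ✓ → 855
loan_id=15: ✓ → 1971
loan_id=16: ✓ → 1263
loan_id=17: ✓ → 1087
loan_id=18: ✓ → 1502
loan_id=19: ✓ → 1172
loan_id=20: ✓ → 1645
loan_id=21: ✗
loan_id=22: ✓ → 1670
loan_id=23: ✓ → 1504
balance_sum = 607 + 855 + 1971 + 1263 + 1087 + 1502 + 1172 + 1645 + 1670 + 1504 = 13276
—
[ltv_sum: ltv BETWEEN 30 AND 71]
loan_id=10: ✗
loan_id=11: ✓ → 512
loan_id=12: ✓ → 1434
loan_id=13: ✗
loan_id=14: ✗
loan_id=15: ✗
loan_id=16: ✓ → 1263
loan_id=17: ✗
loan_id=18: ✗
loan_id=19: ✗
loan_id=20: ✓ → 1645
loan_id=21: ✓ → 178
loan_id=22: ✓ → 1670
loan_id=23: ✓ → 1504
ltv_sum = 512 + 1434 + 1263 + 1645 + 178 + 1670 + 1504 = 8206
—
[ltv_sum2: ltv >= 93 AND term_mo < 252]
loan_id=10: ✓ → 759
loan_id=11: ✗
loan_id=12: ✗
loan_id=13: ✗
loan_id=14: ✓ → 855
loan_id=15: ✗
loan_id=16: ✗
loan_id=17: ✓ → 1087
loan_id=18: ✓ → 1502
loan_id=19: ✗
loan_id=20: ✗
loan_id=21: ✗
loan_id=22: ✗
loan_id=23: ✗
ltv_sum2 = 759 + 855 + 1087 + 1502 = 4203

balance_sum=13276, ltv_sum=8206, ltv_sum2=4203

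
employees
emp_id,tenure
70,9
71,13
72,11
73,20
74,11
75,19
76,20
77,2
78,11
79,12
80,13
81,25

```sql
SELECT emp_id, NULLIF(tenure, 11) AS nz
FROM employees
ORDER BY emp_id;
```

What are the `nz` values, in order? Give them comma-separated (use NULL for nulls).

9, 13, NULL, 20, NULL, 19, 20, 2, NULL, 12, 13, 25

emp_id=70: tenure=9 vs 11: differ → 9
emp_id=71: tenure=13 vs 11: differ → 13
emp_id=72: tenure=11 vs 11: equal → NULL
emp_id=73: tenure=20 vs 11: differ → 20
emp_id=74: tenure=11 vs 11: equal → NULL
emp_id=75: tenure=19 vs 11: differ → 19
emp_id=76: tenure=20 vs 11: differ → 20
emp_id=77: tenure=2 vs 11: differ → 2
emp_id=78: tenure=11 vs 11: equal → NULL
emp_id=79: tenure=12 vs 11: differ → 12
emp_id=80: tenure=13 vs 11: differ → 13
emp_id=81: tenure=25 vs 11: differ → 25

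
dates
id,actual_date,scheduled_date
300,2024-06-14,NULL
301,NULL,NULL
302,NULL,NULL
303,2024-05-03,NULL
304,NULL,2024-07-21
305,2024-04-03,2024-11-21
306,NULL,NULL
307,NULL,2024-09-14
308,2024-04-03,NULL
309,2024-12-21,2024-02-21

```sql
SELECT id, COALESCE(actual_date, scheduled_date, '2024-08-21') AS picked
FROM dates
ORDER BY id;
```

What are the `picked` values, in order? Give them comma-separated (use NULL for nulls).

id=300: actual_date=2024-06-14 → 2024-06-14
id=301: actual_date=NULL, scheduled_date=NULL, → literal 2024-08-21 → 2024-08-21
id=302: actual_date=NULL, scheduled_date=NULL, → literal 2024-08-21 → 2024-08-21
id=303: actual_date=2024-05-03 → 2024-05-03
id=304: actual_date=NULL, scheduled_date=2024-07-21 → 2024-07-21
id=305: actual_date=2024-04-03 → 2024-04-03
id=306: actual_date=NULL, scheduled_date=NULL, → literal 2024-08-21 → 2024-08-21
id=307: actual_date=NULL, scheduled_date=2024-09-14 → 2024-09-14
id=308: actual_date=2024-04-03 → 2024-04-03
id=309: actual_date=2024-12-21 → 2024-12-21

2024-06-14, 2024-08-21, 2024-08-21, 2024-05-03, 2024-07-21, 2024-04-03, 2024-08-21, 2024-09-14, 2024-04-03, 2024-12-21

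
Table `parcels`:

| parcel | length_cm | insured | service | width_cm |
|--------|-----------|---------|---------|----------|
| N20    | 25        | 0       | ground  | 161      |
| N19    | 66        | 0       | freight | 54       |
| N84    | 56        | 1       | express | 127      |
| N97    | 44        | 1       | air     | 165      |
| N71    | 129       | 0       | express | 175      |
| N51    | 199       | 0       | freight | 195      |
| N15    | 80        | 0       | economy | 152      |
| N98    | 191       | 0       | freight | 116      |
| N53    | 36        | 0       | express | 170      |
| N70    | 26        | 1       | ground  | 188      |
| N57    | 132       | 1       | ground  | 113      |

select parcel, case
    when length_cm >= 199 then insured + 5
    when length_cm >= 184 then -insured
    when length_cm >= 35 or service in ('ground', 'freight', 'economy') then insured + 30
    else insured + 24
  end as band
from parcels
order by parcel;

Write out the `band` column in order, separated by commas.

parcel=N15: length_cm >= 35 or service in ('ground', 'freight', 'economy') → 30
parcel=N19: length_cm >= 35 or service in ('ground', 'freight', 'economy') → 30
parcel=N20: length_cm >= 35 or service in ('ground', 'freight', 'economy') → 30
parcel=N51: length_cm >= 199 → 5
parcel=N53: length_cm >= 35 or service in ('ground', 'freight', 'economy') → 30
parcel=N57: length_cm >= 35 or service in ('ground', 'freight', 'economy') → 31
parcel=N70: length_cm >= 35 or service in ('ground', 'freight', 'economy') → 31
parcel=N71: length_cm >= 35 or service in ('ground', 'freight', 'economy') → 30
parcel=N84: length_cm >= 35 or service in ('ground', 'freight', 'economy') → 31
parcel=N97: length_cm >= 35 or service in ('ground', 'freight', 'economy') → 31
parcel=N98: length_cm >= 184 → 0

30, 30, 30, 5, 30, 31, 31, 30, 31, 31, 0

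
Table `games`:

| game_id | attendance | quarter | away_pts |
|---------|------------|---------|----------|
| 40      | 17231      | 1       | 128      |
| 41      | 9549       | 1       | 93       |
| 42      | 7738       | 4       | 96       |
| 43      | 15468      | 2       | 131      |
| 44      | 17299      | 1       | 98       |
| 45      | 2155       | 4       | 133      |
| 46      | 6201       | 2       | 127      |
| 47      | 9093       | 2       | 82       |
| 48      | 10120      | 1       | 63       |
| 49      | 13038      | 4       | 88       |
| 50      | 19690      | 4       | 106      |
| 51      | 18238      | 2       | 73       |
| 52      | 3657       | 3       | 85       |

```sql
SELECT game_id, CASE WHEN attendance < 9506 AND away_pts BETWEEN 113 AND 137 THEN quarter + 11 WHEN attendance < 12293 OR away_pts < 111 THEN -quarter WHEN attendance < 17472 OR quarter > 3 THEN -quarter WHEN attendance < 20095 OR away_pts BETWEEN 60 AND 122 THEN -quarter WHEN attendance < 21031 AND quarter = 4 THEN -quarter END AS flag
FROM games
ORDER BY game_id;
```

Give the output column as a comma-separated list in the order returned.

-1, -1, -4, -2, -1, 15, 13, -2, -1, -4, -4, -2, -3

game_id=40: attendance < 17472 OR quarter > 3 → -1
game_id=41: attendance < 12293 OR away_pts < 111 → -1
game_id=42: attendance < 12293 OR away_pts < 111 → -4
game_id=43: attendance < 17472 OR quarter > 3 → -2
game_id=44: attendance < 12293 OR away_pts < 111 → -1
game_id=45: attendance < 9506 AND away_pts BETWEEN 113 AND 137 → 15
game_id=46: attendance < 9506 AND away_pts BETWEEN 113 AND 137 → 13
game_id=47: attendance < 12293 OR away_pts < 111 → -2
game_id=48: attendance < 12293 OR away_pts < 111 → -1
game_id=49: attendance < 12293 OR away_pts < 111 → -4
game_id=50: attendance < 12293 OR away_pts < 111 → -4
game_id=51: attendance < 12293 OR away_pts < 111 → -2
game_id=52: attendance < 12293 OR away_pts < 111 → -3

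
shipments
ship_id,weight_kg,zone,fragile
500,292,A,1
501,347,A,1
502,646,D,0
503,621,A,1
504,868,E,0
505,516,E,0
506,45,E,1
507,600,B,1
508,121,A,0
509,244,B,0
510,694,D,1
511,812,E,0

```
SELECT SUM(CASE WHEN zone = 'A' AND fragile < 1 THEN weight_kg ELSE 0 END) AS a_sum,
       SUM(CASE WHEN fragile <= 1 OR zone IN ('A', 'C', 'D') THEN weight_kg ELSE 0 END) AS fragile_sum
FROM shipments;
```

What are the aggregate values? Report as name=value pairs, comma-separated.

[a_sum: zone = 'A' AND fragile < 1]
ship_id=500: ✗
ship_id=501: ✗
ship_id=502: ✗
ship_id=503: ✗
ship_id=504: ✗
ship_id=505: ✗
ship_id=506: ✗
ship_id=507: ✗
ship_id=508: ✓ → 121
ship_id=509: ✗
ship_id=510: ✗
ship_id=511: ✗
a_sum = 121
—
[fragile_sum: fragile <= 1 OR zone IN ('A', 'C', 'D')]
ship_id=500: ✓ → 292
ship_id=501: ✓ → 347
ship_id=502: ✓ → 646
ship_id=503: ✓ → 621
ship_id=504: ✓ → 868
ship_id=505: ✓ → 516
ship_id=506: ✓ → 45
ship_id=507: ✓ → 600
ship_id=508: ✓ → 121
ship_id=509: ✓ → 244
ship_id=510: ✓ → 694
ship_id=511: ✓ → 812
fragile_sum = 292 + 347 + 646 + 621 + 868 + 516 + 45 + 600 + 121 + 244 + 694 + 812 = 5806

a_sum=121, fragile_sum=5806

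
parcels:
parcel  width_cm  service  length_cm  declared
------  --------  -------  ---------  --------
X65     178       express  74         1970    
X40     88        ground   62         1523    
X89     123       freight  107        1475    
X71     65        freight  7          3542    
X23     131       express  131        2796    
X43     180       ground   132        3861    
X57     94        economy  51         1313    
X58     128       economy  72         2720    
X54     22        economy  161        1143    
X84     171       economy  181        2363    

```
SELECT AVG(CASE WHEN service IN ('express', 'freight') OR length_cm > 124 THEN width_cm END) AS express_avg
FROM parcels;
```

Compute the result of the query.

124.2857142857

parcel=X65: ✓ → 178
parcel=X40: ✗
parcel=X89: ✓ → 123
parcel=X71: ✓ → 65
parcel=X23: ✓ → 131
parcel=X43: ✓ → 180
parcel=X57: ✗
parcel=X58: ✗
parcel=X54: ✓ → 22
parcel=X84: ✓ → 171
express_avg = (178 + 123 + 65 + 131 + 180 + 22 + 171) / 7 = 124.2857142857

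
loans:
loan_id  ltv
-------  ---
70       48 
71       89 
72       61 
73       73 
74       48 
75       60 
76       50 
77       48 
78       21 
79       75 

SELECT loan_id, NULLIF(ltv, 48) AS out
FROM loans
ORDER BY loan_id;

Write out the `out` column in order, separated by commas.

loan_id=70: ltv=48 vs 48: equal → NULL
loan_id=71: ltv=89 vs 48: differ → 89
loan_id=72: ltv=61 vs 48: differ → 61
loan_id=73: ltv=73 vs 48: differ → 73
loan_id=74: ltv=48 vs 48: equal → NULL
loan_id=75: ltv=60 vs 48: differ → 60
loan_id=76: ltv=50 vs 48: differ → 50
loan_id=77: ltv=48 vs 48: equal → NULL
loan_id=78: ltv=21 vs 48: differ → 21
loan_id=79: ltv=75 vs 48: differ → 75

NULL, 89, 61, 73, NULL, 60, 50, NULL, 21, 75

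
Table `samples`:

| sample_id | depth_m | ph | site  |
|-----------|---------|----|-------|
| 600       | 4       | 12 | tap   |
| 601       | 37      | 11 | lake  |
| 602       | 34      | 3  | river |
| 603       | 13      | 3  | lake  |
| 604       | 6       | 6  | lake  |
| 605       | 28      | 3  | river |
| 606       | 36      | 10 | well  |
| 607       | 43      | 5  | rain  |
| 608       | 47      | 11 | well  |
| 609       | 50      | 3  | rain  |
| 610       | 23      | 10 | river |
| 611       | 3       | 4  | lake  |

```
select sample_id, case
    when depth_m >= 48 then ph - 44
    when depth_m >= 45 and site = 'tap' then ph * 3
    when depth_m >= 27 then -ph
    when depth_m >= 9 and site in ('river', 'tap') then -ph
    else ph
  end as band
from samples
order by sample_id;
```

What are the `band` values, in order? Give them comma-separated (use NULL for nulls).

sample_id=600: ELSE → 12
sample_id=601: depth_m >= 27 → -11
sample_id=602: depth_m >= 27 → -3
sample_id=603: ELSE → 3
sample_id=604: ELSE → 6
sample_id=605: depth_m >= 27 → -3
sample_id=606: depth_m >= 27 → -10
sample_id=607: depth_m >= 27 → -5
sample_id=608: depth_m >= 27 → -11
sample_id=609: depth_m >= 48 → -41
sample_id=610: depth_m >= 9 and site in ('river', 'tap') → -10
sample_id=611: ELSE → 4

12, -11, -3, 3, 6, -3, -10, -5, -11, -41, -10, 4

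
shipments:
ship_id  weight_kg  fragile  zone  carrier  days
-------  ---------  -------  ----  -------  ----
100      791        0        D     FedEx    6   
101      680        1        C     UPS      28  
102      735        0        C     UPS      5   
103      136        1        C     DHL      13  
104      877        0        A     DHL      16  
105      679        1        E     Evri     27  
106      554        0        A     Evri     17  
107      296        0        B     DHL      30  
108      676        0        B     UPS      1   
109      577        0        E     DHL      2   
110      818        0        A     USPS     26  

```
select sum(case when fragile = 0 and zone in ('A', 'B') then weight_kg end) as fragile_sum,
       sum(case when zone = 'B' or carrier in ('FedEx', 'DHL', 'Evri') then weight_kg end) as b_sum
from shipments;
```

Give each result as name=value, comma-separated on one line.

fragile_sum=3221, b_sum=4586

[fragile_sum: fragile = 0 and zone in ('A', 'B')]
ship_id=100: ✗
ship_id=101: ✗
ship_id=102: ✗
ship_id=103: ✗
ship_id=104: ✓ → 877
ship_id=105: ✗
ship_id=106: ✓ → 554
ship_id=107: ✓ → 296
ship_id=108: ✓ → 676
ship_id=109: ✗
ship_id=110: ✓ → 818
fragile_sum = 877 + 554 + 296 + 676 + 818 = 3221
—
[b_sum: zone = 'B' or carrier in ('FedEx', 'DHL', 'Evri')]
ship_id=100: ✓ → 791
ship_id=101: ✗
ship_id=102: ✗
ship_id=103: ✓ → 136
ship_id=104: ✓ → 877
ship_id=105: ✓ → 679
ship_id=106: ✓ → 554
ship_id=107: ✓ → 296
ship_id=108: ✓ → 676
ship_id=109: ✓ → 577
ship_id=110: ✗
b_sum = 791 + 136 + 877 + 679 + 554 + 296 + 676 + 577 = 4586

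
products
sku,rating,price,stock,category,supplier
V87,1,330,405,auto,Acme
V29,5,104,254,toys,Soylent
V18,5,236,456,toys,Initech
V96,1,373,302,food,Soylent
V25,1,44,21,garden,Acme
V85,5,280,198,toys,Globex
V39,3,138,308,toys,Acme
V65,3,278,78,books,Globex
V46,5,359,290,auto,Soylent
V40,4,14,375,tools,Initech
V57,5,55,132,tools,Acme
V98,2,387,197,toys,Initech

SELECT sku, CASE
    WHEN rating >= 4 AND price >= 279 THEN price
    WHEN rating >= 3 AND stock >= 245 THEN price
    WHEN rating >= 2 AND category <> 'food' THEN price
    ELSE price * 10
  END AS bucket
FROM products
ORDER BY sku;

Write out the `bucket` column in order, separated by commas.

sku=V18: rating >= 3 AND stock >= 245 → 236
sku=V25: ELSE → 440
sku=V29: rating >= 3 AND stock >= 245 → 104
sku=V39: rating >= 3 AND stock >= 245 → 138
sku=V40: rating >= 3 AND stock >= 245 → 14
sku=V46: rating >= 4 AND price >= 279 → 359
sku=V57: rating >= 2 AND category <> 'food' → 55
sku=V65: rating >= 2 AND category <> 'food' → 278
sku=V85: rating >= 4 AND price >= 279 → 280
sku=V87: ELSE → 3300
sku=V96: ELSE → 3730
sku=V98: rating >= 2 AND category <> 'food' → 387

236, 440, 104, 138, 14, 359, 55, 278, 280, 3300, 3730, 387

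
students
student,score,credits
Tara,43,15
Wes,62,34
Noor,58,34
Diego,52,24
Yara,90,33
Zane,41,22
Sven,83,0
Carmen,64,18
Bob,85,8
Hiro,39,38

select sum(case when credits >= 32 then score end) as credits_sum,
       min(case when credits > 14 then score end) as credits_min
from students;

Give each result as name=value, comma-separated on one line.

[credits_sum: credits >= 32]
student=Tara: ✗
student=Wes: ✓ → 62
student=Noor: ✓ → 58
student=Diego: ✗
student=Yara: ✓ → 90
student=Zane: ✗
student=Sven: ✗
student=Carmen: ✗
student=Bob: ✗
student=Hiro: ✓ → 39
credits_sum = 62 + 58 + 90 + 39 = 249
—
[credits_min: credits > 14]
student=Tara: ✓ → 43
student=Wes: ✓ → 62
student=Noor: ✓ → 58
student=Diego: ✓ → 52
student=Yara: ✓ → 90
student=Zane: ✓ → 41
student=Sven: ✗
student=Carmen: ✓ → 64
student=Bob: ✗
student=Hiro: ✓ → 39
credits_min = MIN(43, 62, 58, 52, 90, 41, 64, 39) = 39

credits_sum=249, credits_min=39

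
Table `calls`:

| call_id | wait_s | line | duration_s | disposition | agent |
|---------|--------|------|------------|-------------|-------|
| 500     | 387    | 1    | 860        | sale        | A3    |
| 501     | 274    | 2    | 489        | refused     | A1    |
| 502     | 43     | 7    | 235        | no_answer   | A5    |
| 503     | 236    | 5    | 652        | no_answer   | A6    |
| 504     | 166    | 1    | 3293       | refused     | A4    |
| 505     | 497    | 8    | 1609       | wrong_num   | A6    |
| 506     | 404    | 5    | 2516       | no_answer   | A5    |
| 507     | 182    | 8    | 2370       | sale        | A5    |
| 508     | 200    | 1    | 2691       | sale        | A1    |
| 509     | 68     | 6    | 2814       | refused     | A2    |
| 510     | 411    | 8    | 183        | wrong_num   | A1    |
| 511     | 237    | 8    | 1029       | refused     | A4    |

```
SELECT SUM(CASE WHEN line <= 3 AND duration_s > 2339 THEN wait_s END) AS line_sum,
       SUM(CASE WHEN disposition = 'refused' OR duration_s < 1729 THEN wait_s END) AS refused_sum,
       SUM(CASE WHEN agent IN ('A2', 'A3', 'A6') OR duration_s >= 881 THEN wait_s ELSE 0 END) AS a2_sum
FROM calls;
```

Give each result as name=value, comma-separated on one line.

line_sum=366, refused_sum=2319, a2_sum=2377

[line_sum: line <= 3 AND duration_s > 2339]
call_id=500: ✗
call_id=501: ✗
call_id=502: ✗
call_id=503: ✗
call_id=504: ✓ → 166
call_id=505: ✗
call_id=506: ✗
call_id=507: ✗
call_id=508: ✓ → 200
call_id=509: ✗
call_id=510: ✗
call_id=511: ✗
line_sum = 166 + 200 = 366
—
[refused_sum: disposition = 'refused' OR duration_s < 1729]
call_id=500: ✓ → 387
call_id=501: ✓ → 274
call_id=502: ✓ → 43
call_id=503: ✓ → 236
call_id=504: ✓ → 166
call_id=505: ✓ → 497
call_id=506: ✗
call_id=507: ✗
call_id=508: ✗
call_id=509: ✓ → 68
call_id=510: ✓ → 411
call_id=511: ✓ → 237
refused_sum = 387 + 274 + 43 + 236 + 166 + 497 + 68 + 411 + 237 = 2319
—
[a2_sum: agent IN ('A2', 'A3', 'A6') OR duration_s >= 881]
call_id=500: ✓ → 387
call_id=501: ✗
call_id=502: ✗
call_id=503: ✓ → 236
call_id=504: ✓ → 166
call_id=505: ✓ → 497
call_id=506: ✓ → 404
call_id=507: ✓ → 182
call_id=508: ✓ → 200
call_id=509: ✓ → 68
call_id=510: ✗
call_id=511: ✓ → 237
a2_sum = 387 + 236 + 166 + 497 + 404 + 182 + 200 + 68 + 237 = 2377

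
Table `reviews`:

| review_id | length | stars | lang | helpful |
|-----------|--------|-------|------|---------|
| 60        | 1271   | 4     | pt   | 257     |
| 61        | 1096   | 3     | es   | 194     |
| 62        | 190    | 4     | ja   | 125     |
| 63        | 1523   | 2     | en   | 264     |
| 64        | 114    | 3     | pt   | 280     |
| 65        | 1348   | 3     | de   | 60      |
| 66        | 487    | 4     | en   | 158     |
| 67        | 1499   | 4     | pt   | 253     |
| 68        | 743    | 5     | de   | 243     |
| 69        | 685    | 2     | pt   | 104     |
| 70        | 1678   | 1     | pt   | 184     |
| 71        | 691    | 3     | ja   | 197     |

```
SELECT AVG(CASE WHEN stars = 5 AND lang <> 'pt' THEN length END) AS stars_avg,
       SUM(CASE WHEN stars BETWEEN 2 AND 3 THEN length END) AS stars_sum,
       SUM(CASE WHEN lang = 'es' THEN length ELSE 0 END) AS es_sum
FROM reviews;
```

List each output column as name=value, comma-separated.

stars_avg=743, stars_sum=5457, es_sum=1096

[stars_avg: stars = 5 AND lang <> 'pt']
review_id=60: ✗
review_id=61: ✗
review_id=62: ✗
review_id=63: ✗
review_id=64: ✗
review_id=65: ✗
review_id=66: ✗
review_id=67: ✗
review_id=68: ✓ → 743
review_id=69: ✗
review_id=70: ✗
review_id=71: ✗
stars_avg = 743
—
[stars_sum: stars BETWEEN 2 AND 3]
review_id=60: ✗
review_id=61: ✓ → 1096
review_id=62: ✗
review_id=63: ✓ → 1523
review_id=64: ✓ → 114
review_id=65: ✓ → 1348
review_id=66: ✗
review_id=67: ✗
review_id=68: ✗
review_id=69: ✓ → 685
review_id=70: ✗
review_id=71: ✓ → 691
stars_sum = 1096 + 1523 + 114 + 1348 + 685 + 691 = 5457
—
[es_sum: lang = 'es']
review_id=60: ✗
review_id=61: ✓ → 1096
review_id=62: ✗
review_id=63: ✗
review_id=64: ✗
review_id=65: ✗
review_id=66: ✗
review_id=67: ✗
review_id=68: ✗
review_id=69: ✗
review_id=70: ✗
review_id=71: ✗
es_sum = 1096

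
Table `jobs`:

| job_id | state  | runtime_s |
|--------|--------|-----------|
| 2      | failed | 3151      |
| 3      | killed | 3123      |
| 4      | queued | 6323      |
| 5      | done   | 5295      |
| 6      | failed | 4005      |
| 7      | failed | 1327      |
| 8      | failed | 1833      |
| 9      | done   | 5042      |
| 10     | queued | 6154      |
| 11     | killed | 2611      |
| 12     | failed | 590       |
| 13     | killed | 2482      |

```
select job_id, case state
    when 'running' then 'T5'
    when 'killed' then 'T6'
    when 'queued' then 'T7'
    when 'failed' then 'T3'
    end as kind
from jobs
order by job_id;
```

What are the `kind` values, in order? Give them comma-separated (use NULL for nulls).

job_id=2: state='failed' → T3
job_id=3: state='killed' → T6
job_id=4: state='queued' → T7
job_id=5: (no match → NULL) → NULL
job_id=6: state='failed' → T3
job_id=7: state='failed' → T3
job_id=8: state='failed' → T3
job_id=9: (no match → NULL) → NULL
job_id=10: state='queued' → T7
job_id=11: state='killed' → T6
job_id=12: state='failed' → T3
job_id=13: state='killed' → T6

T3, T6, T7, NULL, T3, T3, T3, NULL, T7, T6, T3, T6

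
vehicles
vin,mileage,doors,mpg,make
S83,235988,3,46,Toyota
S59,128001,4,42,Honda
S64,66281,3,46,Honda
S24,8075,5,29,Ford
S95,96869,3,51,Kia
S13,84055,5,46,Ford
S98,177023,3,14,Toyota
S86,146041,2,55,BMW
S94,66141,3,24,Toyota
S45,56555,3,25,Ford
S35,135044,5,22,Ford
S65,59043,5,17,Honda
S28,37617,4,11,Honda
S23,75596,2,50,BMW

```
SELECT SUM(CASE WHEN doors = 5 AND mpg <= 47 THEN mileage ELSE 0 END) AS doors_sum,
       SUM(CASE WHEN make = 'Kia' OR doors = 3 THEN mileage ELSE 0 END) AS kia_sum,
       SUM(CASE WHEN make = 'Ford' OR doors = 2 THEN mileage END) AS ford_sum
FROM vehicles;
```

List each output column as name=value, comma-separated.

[doors_sum: doors = 5 AND mpg <= 47]
vin=S83: ✗
vin=S59: ✗
vin=S64: ✗
vin=S24: ✓ → 8075
vin=S95: ✗
vin=S13: ✓ → 84055
vin=S98: ✗
vin=S86: ✗
vin=S94: ✗
vin=S45: ✗
vin=S35: ✓ → 135044
vin=S65: ✓ → 59043
vin=S28: ✗
vin=S23: ✗
doors_sum = 8075 + 84055 + 135044 + 59043 = 286217
—
[kia_sum: make = 'Kia' OR doors = 3]
vin=S83: ✓ → 235988
vin=S59: ✗
vin=S64: ✓ → 66281
vin=S24: ✗
vin=S95: ✓ → 96869
vin=S13: ✗
vin=S98: ✓ → 177023
vin=S86: ✗
vin=S94: ✓ → 66141
vin=S45: ✓ → 56555
vin=S35: ✗
vin=S65: ✗
vin=S28: ✗
vin=S23: ✗
kia_sum = 235988 + 66281 + 96869 + 177023 + 66141 + 56555 = 698857
—
[ford_sum: make = 'Ford' OR doors = 2]
vin=S83: ✗
vin=S59: ✗
vin=S64: ✗
vin=S24: ✓ → 8075
vin=S95: ✗
vin=S13: ✓ → 84055
vin=S98: ✗
vin=S86: ✓ → 146041
vin=S94: ✗
vin=S45: ✓ → 56555
vin=S35: ✓ → 135044
vin=S65: ✗
vin=S28: ✗
vin=S23: ✓ → 75596
ford_sum = 8075 + 84055 + 146041 + 56555 + 135044 + 75596 = 505366

doors_sum=286217, kia_sum=698857, ford_sum=505366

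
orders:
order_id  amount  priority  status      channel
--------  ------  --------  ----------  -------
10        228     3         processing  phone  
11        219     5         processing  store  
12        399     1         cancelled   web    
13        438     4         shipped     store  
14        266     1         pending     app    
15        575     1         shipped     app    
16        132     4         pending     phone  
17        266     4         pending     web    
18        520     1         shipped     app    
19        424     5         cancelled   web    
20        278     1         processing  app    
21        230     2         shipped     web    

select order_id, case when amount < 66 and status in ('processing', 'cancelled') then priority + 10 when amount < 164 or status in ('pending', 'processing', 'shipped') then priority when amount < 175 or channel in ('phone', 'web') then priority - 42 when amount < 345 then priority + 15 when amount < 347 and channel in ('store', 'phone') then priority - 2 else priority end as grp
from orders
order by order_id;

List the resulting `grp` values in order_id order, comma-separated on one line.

order_id=10: amount < 164 or status in ('pending', 'processing', 'shipped') → 3
order_id=11: amount < 164 or status in ('pending', 'processing', 'shipped') → 5
order_id=12: amount < 175 or channel in ('phone', 'web') → -41
order_id=13: amount < 164 or status in ('pending', 'processing', 'shipped') → 4
order_id=14: amount < 164 or status in ('pending', 'processing', 'shipped') → 1
order_id=15: amount < 164 or status in ('pending', 'processing', 'shipped') → 1
order_id=16: amount < 164 or status in ('pending', 'processing', 'shipped') → 4
order_id=17: amount < 164 or status in ('pending', 'processing', 'shipped') → 4
order_id=18: amount < 164 or status in ('pending', 'processing', 'shipped') → 1
order_id=19: amount < 175 or channel in ('phone', 'web') → -37
order_id=20: amount < 164 or status in ('pending', 'processing', 'shipped') → 1
order_id=21: amount < 164 or status in ('pending', 'processing', 'shipped') → 2

3, 5, -41, 4, 1, 1, 4, 4, 1, -37, 1, 2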